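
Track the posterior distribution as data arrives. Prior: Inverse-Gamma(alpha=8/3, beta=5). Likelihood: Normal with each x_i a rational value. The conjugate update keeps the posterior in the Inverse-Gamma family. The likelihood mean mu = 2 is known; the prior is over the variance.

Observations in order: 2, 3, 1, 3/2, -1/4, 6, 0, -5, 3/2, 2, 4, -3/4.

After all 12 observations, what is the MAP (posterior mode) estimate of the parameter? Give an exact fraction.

2355/464

obs 1: x=2 → posterior Inverse-Gamma(19/6, 5)
obs 2: x=3 → posterior Inverse-Gamma(11/3, 11/2)
obs 3: x=1 → posterior Inverse-Gamma(25/6, 6)
obs 4: x=3/2 → posterior Inverse-Gamma(14/3, 49/8)
obs 5: x=-1/4 → posterior Inverse-Gamma(31/6, 277/32)
obs 6: x=6 → posterior Inverse-Gamma(17/3, 533/32)
obs 7: x=0 → posterior Inverse-Gamma(37/6, 597/32)
obs 8: x=-5 → posterior Inverse-Gamma(20/3, 1381/32)
obs 9: x=3/2 → posterior Inverse-Gamma(43/6, 1385/32)
obs 10: x=2 → posterior Inverse-Gamma(23/3, 1385/32)
obs 11: x=4 → posterior Inverse-Gamma(49/6, 1449/32)
obs 12: x=-3/4 → posterior Inverse-Gamma(26/3, 785/16)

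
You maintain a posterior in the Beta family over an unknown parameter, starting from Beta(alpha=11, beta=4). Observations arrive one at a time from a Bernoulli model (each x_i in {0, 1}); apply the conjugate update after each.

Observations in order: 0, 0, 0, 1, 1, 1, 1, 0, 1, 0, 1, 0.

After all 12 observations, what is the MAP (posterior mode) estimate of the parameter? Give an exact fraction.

obs 1: x=0 → posterior Beta(11, 5)
obs 2: x=0 → posterior Beta(11, 6)
obs 3: x=0 → posterior Beta(11, 7)
obs 4: x=1 → posterior Beta(12, 7)
obs 5: x=1 → posterior Beta(13, 7)
obs 6: x=1 → posterior Beta(14, 7)
obs 7: x=1 → posterior Beta(15, 7)
obs 8: x=0 → posterior Beta(15, 8)
obs 9: x=1 → posterior Beta(16, 8)
obs 10: x=0 → posterior Beta(16, 9)
obs 11: x=1 → posterior Beta(17, 9)
obs 12: x=0 → posterior Beta(17, 10)

16/25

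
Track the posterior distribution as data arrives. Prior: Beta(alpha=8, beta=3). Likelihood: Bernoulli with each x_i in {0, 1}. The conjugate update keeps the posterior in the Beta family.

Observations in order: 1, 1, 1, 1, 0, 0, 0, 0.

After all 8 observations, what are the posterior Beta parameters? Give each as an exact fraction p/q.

obs 1: x=1 → posterior Beta(9, 3)
obs 2: x=1 → posterior Beta(10, 3)
obs 3: x=1 → posterior Beta(11, 3)
obs 4: x=1 → posterior Beta(12, 3)
obs 5: x=0 → posterior Beta(12, 4)
obs 6: x=0 → posterior Beta(12, 5)
obs 7: x=0 → posterior Beta(12, 6)
obs 8: x=0 → posterior Beta(12, 7)

alpha=12, beta=7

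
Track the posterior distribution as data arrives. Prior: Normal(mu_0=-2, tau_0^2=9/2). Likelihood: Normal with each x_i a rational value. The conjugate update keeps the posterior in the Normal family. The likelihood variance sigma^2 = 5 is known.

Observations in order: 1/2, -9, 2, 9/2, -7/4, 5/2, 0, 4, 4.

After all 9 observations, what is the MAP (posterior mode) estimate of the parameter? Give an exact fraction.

obs 1: x=1/2 → posterior Normal(-31/38, 45/19)
obs 2: x=-9 → posterior Normal(-193/56, 45/28)
obs 3: x=2 → posterior Normal(-157/74, 45/37)
obs 4: x=9/2 → posterior Normal(-19/23, 45/46)
obs 5: x=-7/4 → posterior Normal(-43/44, 9/11)
obs 6: x=5/2 → posterior Normal(-125/256, 45/64)
obs 7: x=0 → posterior Normal(-125/292, 45/73)
obs 8: x=4 → posterior Normal(19/328, 45/82)
obs 9: x=4 → posterior Normal(163/364, 45/91)

163/364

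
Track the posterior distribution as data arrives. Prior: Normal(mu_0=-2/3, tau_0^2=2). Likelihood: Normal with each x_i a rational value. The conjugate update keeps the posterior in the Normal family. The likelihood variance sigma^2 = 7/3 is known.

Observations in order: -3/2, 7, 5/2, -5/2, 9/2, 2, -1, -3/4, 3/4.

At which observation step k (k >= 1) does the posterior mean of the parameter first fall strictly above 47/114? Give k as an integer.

obs 1: x=-3/2 → posterior Normal(-41/39, 14/13)
obs 2: x=7 → posterior Normal(85/57, 14/19)
obs 3: x=5/2 → posterior Normal(26/15, 14/25)
obs 4: x=-5/2 → posterior Normal(85/93, 14/31)
obs 5: x=9/2 → posterior Normal(166/111, 14/37)
obs 6: x=2 → posterior Normal(202/129, 14/43)
obs 7: x=-1 → posterior Normal(184/147, 2/7)
obs 8: x=-3/4 → posterior Normal(31/30, 14/55)
obs 9: x=3/4 → posterior Normal(184/183, 14/61)

k = 2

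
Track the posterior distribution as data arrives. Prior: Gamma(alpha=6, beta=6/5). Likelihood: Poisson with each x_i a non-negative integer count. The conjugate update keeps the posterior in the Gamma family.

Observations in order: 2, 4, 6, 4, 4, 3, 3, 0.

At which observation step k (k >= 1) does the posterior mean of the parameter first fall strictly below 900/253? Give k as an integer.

obs 1: x=2 → posterior Gamma(8, 11/5)
obs 2: x=4 → posterior Gamma(12, 16/5)
obs 3: x=6 → posterior Gamma(18, 21/5)
obs 4: x=4 → posterior Gamma(22, 26/5)
obs 5: x=4 → posterior Gamma(26, 31/5)
obs 6: x=3 → posterior Gamma(29, 36/5)
obs 7: x=3 → posterior Gamma(32, 41/5)
obs 8: x=0 → posterior Gamma(32, 46/5)

k = 8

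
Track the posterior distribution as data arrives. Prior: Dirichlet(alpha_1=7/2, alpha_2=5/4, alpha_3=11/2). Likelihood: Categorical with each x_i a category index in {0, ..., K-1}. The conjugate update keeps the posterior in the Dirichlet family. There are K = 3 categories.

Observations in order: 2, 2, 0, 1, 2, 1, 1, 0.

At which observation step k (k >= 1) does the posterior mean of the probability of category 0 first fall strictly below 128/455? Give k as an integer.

k = 6

obs 1: x=2 → posterior Dirichlet(7/2, 5/4, 13/2)
obs 2: x=2 → posterior Dirichlet(7/2, 5/4, 15/2)
obs 3: x=0 → posterior Dirichlet(9/2, 5/4, 15/2)
obs 4: x=1 → posterior Dirichlet(9/2, 9/4, 15/2)
obs 5: x=2 → posterior Dirichlet(9/2, 9/4, 17/2)
obs 6: x=1 → posterior Dirichlet(9/2, 13/4, 17/2)
obs 7: x=1 → posterior Dirichlet(9/2, 17/4, 17/2)
obs 8: x=0 → posterior Dirichlet(11/2, 17/4, 17/2)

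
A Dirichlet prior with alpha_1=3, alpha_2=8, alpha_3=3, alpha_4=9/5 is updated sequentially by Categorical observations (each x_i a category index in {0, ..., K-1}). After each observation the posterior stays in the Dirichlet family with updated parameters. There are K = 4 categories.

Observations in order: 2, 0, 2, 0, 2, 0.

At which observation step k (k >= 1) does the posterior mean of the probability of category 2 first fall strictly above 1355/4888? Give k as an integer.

obs 1: x=2 → posterior Dirichlet(3, 8, 4, 9/5)
obs 2: x=0 → posterior Dirichlet(4, 8, 4, 9/5)
obs 3: x=2 → posterior Dirichlet(4, 8, 5, 9/5)
obs 4: x=0 → posterior Dirichlet(5, 8, 5, 9/5)
obs 5: x=2 → posterior Dirichlet(5, 8, 6, 9/5)
obs 6: x=0 → posterior Dirichlet(6, 8, 6, 9/5)

k = 5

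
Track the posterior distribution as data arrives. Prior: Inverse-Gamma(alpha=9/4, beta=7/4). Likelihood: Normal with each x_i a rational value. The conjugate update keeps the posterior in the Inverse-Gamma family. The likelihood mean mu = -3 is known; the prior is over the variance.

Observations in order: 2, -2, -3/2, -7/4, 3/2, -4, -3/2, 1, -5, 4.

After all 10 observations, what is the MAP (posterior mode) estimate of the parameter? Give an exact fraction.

obs 1: x=2 → posterior Inverse-Gamma(11/4, 57/4)
obs 2: x=-2 → posterior Inverse-Gamma(13/4, 59/4)
obs 3: x=-3/2 → posterior Inverse-Gamma(15/4, 127/8)
obs 4: x=-7/4 → posterior Inverse-Gamma(17/4, 533/32)
obs 5: x=3/2 → posterior Inverse-Gamma(19/4, 857/32)
obs 6: x=-4 → posterior Inverse-Gamma(21/4, 873/32)
obs 7: x=-3/2 → posterior Inverse-Gamma(23/4, 909/32)
obs 8: x=1 → posterior Inverse-Gamma(25/4, 1165/32)
obs 9: x=-5 → posterior Inverse-Gamma(27/4, 1229/32)
obs 10: x=4 → posterior Inverse-Gamma(29/4, 2013/32)

61/8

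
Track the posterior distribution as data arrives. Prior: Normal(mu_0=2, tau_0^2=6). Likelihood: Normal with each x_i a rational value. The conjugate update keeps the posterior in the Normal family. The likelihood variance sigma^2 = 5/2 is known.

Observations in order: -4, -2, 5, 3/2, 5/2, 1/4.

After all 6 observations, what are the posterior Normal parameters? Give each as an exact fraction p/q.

mu_0=7/11, tau_0^2=30/77

obs 1: x=-4 → posterior Normal(-38/17, 30/17)
obs 2: x=-2 → posterior Normal(-62/29, 30/29)
obs 3: x=5 → posterior Normal(-2/41, 30/41)
obs 4: x=3/2 → posterior Normal(16/53, 30/53)
obs 5: x=5/2 → posterior Normal(46/65, 6/13)
obs 6: x=1/4 → posterior Normal(7/11, 30/77)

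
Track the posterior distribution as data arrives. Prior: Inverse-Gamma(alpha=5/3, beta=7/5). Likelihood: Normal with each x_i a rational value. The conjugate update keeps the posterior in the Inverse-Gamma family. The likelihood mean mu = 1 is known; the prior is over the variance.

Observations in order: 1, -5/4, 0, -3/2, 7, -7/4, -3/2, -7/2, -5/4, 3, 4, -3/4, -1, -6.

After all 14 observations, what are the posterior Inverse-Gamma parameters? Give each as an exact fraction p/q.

alpha=26/3, beta=1593/20

obs 1: x=1 → posterior Inverse-Gamma(13/6, 7/5)
obs 2: x=-5/4 → posterior Inverse-Gamma(8/3, 629/160)
obs 3: x=0 → posterior Inverse-Gamma(19/6, 709/160)
obs 4: x=-3/2 → posterior Inverse-Gamma(11/3, 1209/160)
obs 5: x=7 → posterior Inverse-Gamma(25/6, 4089/160)
obs 6: x=-7/4 → posterior Inverse-Gamma(14/3, 2347/80)
obs 7: x=-3/2 → posterior Inverse-Gamma(31/6, 2597/80)
obs 8: x=-7/2 → posterior Inverse-Gamma(17/3, 3407/80)
obs 9: x=-5/4 → posterior Inverse-Gamma(37/6, 7219/160)
obs 10: x=3 → posterior Inverse-Gamma(20/3, 7539/160)
obs 11: x=4 → posterior Inverse-Gamma(43/6, 8259/160)
obs 12: x=-3/4 → posterior Inverse-Gamma(23/3, 1063/20)
obs 13: x=-1 → posterior Inverse-Gamma(49/6, 1103/20)
obs 14: x=-6 → posterior Inverse-Gamma(26/3, 1593/20)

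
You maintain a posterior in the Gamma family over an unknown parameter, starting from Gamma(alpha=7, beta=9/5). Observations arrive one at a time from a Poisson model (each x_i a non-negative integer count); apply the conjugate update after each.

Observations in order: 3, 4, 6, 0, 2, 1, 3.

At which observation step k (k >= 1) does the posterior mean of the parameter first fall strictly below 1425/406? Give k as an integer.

obs 1: x=3 → posterior Gamma(10, 14/5)
obs 2: x=4 → posterior Gamma(14, 19/5)
obs 3: x=6 → posterior Gamma(20, 24/5)
obs 4: x=0 → posterior Gamma(20, 29/5)
obs 5: x=2 → posterior Gamma(22, 34/5)
obs 6: x=1 → posterior Gamma(23, 39/5)
obs 7: x=3 → posterior Gamma(26, 44/5)

k = 4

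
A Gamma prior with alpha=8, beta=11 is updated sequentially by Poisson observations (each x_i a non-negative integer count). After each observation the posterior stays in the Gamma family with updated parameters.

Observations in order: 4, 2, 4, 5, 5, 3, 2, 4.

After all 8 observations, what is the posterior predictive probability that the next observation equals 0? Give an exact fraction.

obs 1: x=4 → posterior Gamma(12, 12)
obs 2: x=2 → posterior Gamma(14, 13)
obs 3: x=4 → posterior Gamma(18, 14)
obs 4: x=5 → posterior Gamma(23, 15)
obs 5: x=5 → posterior Gamma(28, 16)
obs 6: x=3 → posterior Gamma(31, 17)
obs 7: x=2 → posterior Gamma(33, 18)
obs 8: x=4 → posterior Gamma(37, 19)

206007596521214410095208558252435839890349094339/1374389534720000000000000000000000000000000000000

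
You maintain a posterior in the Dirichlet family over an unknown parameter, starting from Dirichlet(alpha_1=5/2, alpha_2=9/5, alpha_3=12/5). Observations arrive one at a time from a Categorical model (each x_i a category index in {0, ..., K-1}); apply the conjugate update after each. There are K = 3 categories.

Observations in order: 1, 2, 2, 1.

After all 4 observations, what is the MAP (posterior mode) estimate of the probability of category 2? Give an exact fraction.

obs 1: x=1 → posterior Dirichlet(5/2, 14/5, 12/5)
obs 2: x=2 → posterior Dirichlet(5/2, 14/5, 17/5)
obs 3: x=2 → posterior Dirichlet(5/2, 14/5, 22/5)
obs 4: x=1 → posterior Dirichlet(5/2, 19/5, 22/5)

34/77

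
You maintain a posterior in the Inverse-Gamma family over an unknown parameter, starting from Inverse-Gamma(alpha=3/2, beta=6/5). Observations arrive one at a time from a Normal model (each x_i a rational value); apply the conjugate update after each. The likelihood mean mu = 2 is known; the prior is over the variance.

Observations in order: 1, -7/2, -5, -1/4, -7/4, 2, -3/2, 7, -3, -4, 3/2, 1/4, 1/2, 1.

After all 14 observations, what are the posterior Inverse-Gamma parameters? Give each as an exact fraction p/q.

obs 1: x=1 → posterior Inverse-Gamma(2, 17/10)
obs 2: x=-7/2 → posterior Inverse-Gamma(5/2, 673/40)
obs 3: x=-5 → posterior Inverse-Gamma(3, 1653/40)
obs 4: x=-1/4 → posterior Inverse-Gamma(7/2, 7017/160)
obs 5: x=-7/4 → posterior Inverse-Gamma(4, 4071/80)
obs 6: x=2 → posterior Inverse-Gamma(9/2, 4071/80)
obs 7: x=-3/2 → posterior Inverse-Gamma(5, 4561/80)
obs 8: x=7 → posterior Inverse-Gamma(11/2, 5561/80)
obs 9: x=-3 → posterior Inverse-Gamma(6, 6561/80)
obs 10: x=-4 → posterior Inverse-Gamma(13/2, 8001/80)
obs 11: x=3/2 → posterior Inverse-Gamma(7, 8011/80)
obs 12: x=1/4 → posterior Inverse-Gamma(15/2, 16267/160)
obs 13: x=1/2 → posterior Inverse-Gamma(8, 16447/160)
obs 14: x=1 → posterior Inverse-Gamma(17/2, 16527/160)

alpha=17/2, beta=16527/160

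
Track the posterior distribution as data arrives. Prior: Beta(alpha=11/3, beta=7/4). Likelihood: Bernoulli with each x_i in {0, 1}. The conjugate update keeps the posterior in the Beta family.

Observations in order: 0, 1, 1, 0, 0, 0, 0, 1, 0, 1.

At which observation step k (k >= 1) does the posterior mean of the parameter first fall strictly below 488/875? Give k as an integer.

obs 1: x=0 → posterior Beta(11/3, 11/4)
obs 2: x=1 → posterior Beta(14/3, 11/4)
obs 3: x=1 → posterior Beta(17/3, 11/4)
obs 4: x=0 → posterior Beta(17/3, 15/4)
obs 5: x=0 → posterior Beta(17/3, 19/4)
obs 6: x=0 → posterior Beta(17/3, 23/4)
obs 7: x=0 → posterior Beta(17/3, 27/4)
obs 8: x=1 → posterior Beta(20/3, 27/4)
obs 9: x=0 → posterior Beta(20/3, 31/4)
obs 10: x=1 → posterior Beta(23/3, 31/4)

k = 5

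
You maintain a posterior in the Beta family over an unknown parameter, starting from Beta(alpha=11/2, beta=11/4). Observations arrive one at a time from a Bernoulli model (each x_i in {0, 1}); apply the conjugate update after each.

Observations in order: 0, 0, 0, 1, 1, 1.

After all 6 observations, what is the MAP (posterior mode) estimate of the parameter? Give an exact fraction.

obs 1: x=0 → posterior Beta(11/2, 15/4)
obs 2: x=0 → posterior Beta(11/2, 19/4)
obs 3: x=0 → posterior Beta(11/2, 23/4)
obs 4: x=1 → posterior Beta(13/2, 23/4)
obs 5: x=1 → posterior Beta(15/2, 23/4)
obs 6: x=1 → posterior Beta(17/2, 23/4)

30/49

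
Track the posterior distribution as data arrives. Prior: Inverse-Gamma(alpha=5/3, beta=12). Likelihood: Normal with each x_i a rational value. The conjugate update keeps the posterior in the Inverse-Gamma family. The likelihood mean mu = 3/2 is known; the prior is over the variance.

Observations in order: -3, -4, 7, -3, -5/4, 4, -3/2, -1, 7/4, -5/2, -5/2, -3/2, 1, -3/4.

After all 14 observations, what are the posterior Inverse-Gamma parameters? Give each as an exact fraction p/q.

alpha=26/3, beta=3207/32

obs 1: x=-3 → posterior Inverse-Gamma(13/6, 177/8)
obs 2: x=-4 → posterior Inverse-Gamma(8/3, 149/4)
obs 3: x=7 → posterior Inverse-Gamma(19/6, 419/8)
obs 4: x=-3 → posterior Inverse-Gamma(11/3, 125/2)
obs 5: x=-5/4 → posterior Inverse-Gamma(25/6, 2121/32)
obs 6: x=4 → posterior Inverse-Gamma(14/3, 2221/32)
obs 7: x=-3/2 → posterior Inverse-Gamma(31/6, 2365/32)
obs 8: x=-1 → posterior Inverse-Gamma(17/3, 2465/32)
obs 9: x=7/4 → posterior Inverse-Gamma(37/6, 1233/16)
obs 10: x=-5/2 → posterior Inverse-Gamma(20/3, 1361/16)
obs 11: x=-5/2 → posterior Inverse-Gamma(43/6, 1489/16)
obs 12: x=-3/2 → posterior Inverse-Gamma(23/3, 1561/16)
obs 13: x=1 → posterior Inverse-Gamma(49/6, 1563/16)
obs 14: x=-3/4 → posterior Inverse-Gamma(26/3, 3207/32)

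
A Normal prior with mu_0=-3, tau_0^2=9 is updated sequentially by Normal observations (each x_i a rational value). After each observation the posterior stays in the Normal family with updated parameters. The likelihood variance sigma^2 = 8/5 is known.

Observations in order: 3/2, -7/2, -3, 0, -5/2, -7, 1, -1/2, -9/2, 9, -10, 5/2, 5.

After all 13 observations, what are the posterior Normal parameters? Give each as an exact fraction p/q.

mu_0=-564/593, tau_0^2=72/593

obs 1: x=3/2 → posterior Normal(87/106, 72/53)
obs 2: x=-7/2 → posterior Normal(-57/49, 36/49)
obs 3: x=-3 → posterior Normal(-249/143, 72/143)
obs 4: x=0 → posterior Normal(-249/188, 18/47)
obs 5: x=-5/2 → posterior Normal(-723/466, 72/233)
obs 6: x=-7 → posterior Normal(-1353/556, 36/139)
obs 7: x=1 → posterior Normal(-1263/646, 72/323)
obs 8: x=-1/2 → posterior Normal(-327/184, 9/46)
obs 9: x=-9/2 → posterior Normal(-1713/826, 72/413)
obs 10: x=9 → posterior Normal(-903/916, 36/229)
obs 11: x=-10 → posterior Normal(-1803/1006, 72/503)
obs 12: x=5/2 → posterior Normal(-789/548, 18/137)
obs 13: x=5 → posterior Normal(-564/593, 72/593)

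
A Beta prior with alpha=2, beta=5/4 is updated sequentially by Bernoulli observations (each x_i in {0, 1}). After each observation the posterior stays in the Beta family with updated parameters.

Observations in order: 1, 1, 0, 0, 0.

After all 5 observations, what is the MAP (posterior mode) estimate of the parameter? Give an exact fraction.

obs 1: x=1 → posterior Beta(3, 5/4)
obs 2: x=1 → posterior Beta(4, 5/4)
obs 3: x=0 → posterior Beta(4, 9/4)
obs 4: x=0 → posterior Beta(4, 13/4)
obs 5: x=0 → posterior Beta(4, 17/4)

12/25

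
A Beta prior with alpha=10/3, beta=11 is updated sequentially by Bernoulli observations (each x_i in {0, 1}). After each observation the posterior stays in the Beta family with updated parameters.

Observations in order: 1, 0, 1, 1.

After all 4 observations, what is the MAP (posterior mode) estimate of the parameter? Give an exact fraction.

16/49

obs 1: x=1 → posterior Beta(13/3, 11)
obs 2: x=0 → posterior Beta(13/3, 12)
obs 3: x=1 → posterior Beta(16/3, 12)
obs 4: x=1 → posterior Beta(19/3, 12)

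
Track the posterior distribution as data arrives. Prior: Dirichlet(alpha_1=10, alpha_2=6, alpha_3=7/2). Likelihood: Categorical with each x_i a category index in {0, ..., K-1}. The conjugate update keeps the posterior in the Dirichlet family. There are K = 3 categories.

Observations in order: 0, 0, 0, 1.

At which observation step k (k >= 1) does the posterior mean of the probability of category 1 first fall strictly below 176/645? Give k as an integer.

k = 3

obs 1: x=0 → posterior Dirichlet(11, 6, 7/2)
obs 2: x=0 → posterior Dirichlet(12, 6, 7/2)
obs 3: x=0 → posterior Dirichlet(13, 6, 7/2)
obs 4: x=1 → posterior Dirichlet(13, 7, 7/2)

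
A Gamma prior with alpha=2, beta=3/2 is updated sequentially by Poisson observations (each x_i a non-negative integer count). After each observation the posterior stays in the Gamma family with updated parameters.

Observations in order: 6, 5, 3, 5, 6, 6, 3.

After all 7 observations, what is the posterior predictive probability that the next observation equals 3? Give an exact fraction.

702480262974872874152197178511945336752736863712/3914144333903073791808962606796280957916632792441

obs 1: x=6 → posterior Gamma(8, 5/2)
obs 2: x=5 → posterior Gamma(13, 7/2)
obs 3: x=3 → posterior Gamma(16, 9/2)
obs 4: x=5 → posterior Gamma(21, 11/2)
obs 5: x=6 → posterior Gamma(27, 13/2)
obs 6: x=6 → posterior Gamma(33, 15/2)
obs 7: x=3 → posterior Gamma(36, 17/2)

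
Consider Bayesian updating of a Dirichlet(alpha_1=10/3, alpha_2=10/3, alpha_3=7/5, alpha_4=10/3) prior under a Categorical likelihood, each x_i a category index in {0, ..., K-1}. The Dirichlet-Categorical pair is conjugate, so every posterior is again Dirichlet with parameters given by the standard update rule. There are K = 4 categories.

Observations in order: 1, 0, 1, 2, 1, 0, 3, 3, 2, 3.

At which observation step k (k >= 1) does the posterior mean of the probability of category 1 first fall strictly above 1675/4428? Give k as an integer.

k = 5

obs 1: x=1 → posterior Dirichlet(10/3, 13/3, 7/5, 10/3)
obs 2: x=0 → posterior Dirichlet(13/3, 13/3, 7/5, 10/3)
obs 3: x=1 → posterior Dirichlet(13/3, 16/3, 7/5, 10/3)
obs 4: x=2 → posterior Dirichlet(13/3, 16/3, 12/5, 10/3)
obs 5: x=1 → posterior Dirichlet(13/3, 19/3, 12/5, 10/3)
obs 6: x=0 → posterior Dirichlet(16/3, 19/3, 12/5, 10/3)
obs 7: x=3 → posterior Dirichlet(16/3, 19/3, 12/5, 13/3)
obs 8: x=3 → posterior Dirichlet(16/3, 19/3, 12/5, 16/3)
obs 9: x=2 → posterior Dirichlet(16/3, 19/3, 17/5, 16/3)
obs 10: x=3 → posterior Dirichlet(16/3, 19/3, 17/5, 19/3)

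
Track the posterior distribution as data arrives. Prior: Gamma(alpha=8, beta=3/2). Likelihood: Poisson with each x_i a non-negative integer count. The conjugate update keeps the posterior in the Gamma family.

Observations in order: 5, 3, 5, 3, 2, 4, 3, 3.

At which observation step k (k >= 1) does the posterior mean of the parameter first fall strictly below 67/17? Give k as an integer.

k = 7

obs 1: x=5 → posterior Gamma(13, 5/2)
obs 2: x=3 → posterior Gamma(16, 7/2)
obs 3: x=5 → posterior Gamma(21, 9/2)
obs 4: x=3 → posterior Gamma(24, 11/2)
obs 5: x=2 → posterior Gamma(26, 13/2)
obs 6: x=4 → posterior Gamma(30, 15/2)
obs 7: x=3 → posterior Gamma(33, 17/2)
obs 8: x=3 → posterior Gamma(36, 19/2)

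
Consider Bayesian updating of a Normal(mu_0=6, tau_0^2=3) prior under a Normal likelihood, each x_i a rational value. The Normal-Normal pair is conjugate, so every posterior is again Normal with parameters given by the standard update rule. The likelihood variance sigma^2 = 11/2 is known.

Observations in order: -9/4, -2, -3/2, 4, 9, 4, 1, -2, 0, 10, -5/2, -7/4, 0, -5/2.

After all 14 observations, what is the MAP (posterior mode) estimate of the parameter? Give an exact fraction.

obs 1: x=-9/4 → posterior Normal(105/34, 33/17)
obs 2: x=-2 → posterior Normal(81/46, 33/23)
obs 3: x=-3/2 → posterior Normal(63/58, 33/29)
obs 4: x=4 → posterior Normal(111/70, 33/35)
obs 5: x=9 → posterior Normal(219/82, 33/41)
obs 6: x=4 → posterior Normal(267/94, 33/47)
obs 7: x=1 → posterior Normal(279/106, 33/53)
obs 8: x=-2 → posterior Normal(255/118, 33/59)
obs 9: x=0 → posterior Normal(51/26, 33/65)
obs 10: x=10 → posterior Normal(375/142, 33/71)
obs 11: x=-5/2 → posterior Normal(345/154, 3/7)
obs 12: x=-7/4 → posterior Normal(162/83, 33/83)
obs 13: x=0 → posterior Normal(162/89, 33/89)
obs 14: x=-5/2 → posterior Normal(147/95, 33/95)

147/95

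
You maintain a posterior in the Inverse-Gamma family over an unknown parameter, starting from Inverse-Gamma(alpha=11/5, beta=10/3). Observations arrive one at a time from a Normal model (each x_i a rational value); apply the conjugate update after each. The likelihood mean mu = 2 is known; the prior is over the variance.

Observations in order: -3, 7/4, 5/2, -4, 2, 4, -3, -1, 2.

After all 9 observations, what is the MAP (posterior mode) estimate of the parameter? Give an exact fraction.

25435/3696

obs 1: x=-3 → posterior Inverse-Gamma(27/10, 95/6)
obs 2: x=7/4 → posterior Inverse-Gamma(16/5, 1523/96)
obs 3: x=5/2 → posterior Inverse-Gamma(37/10, 1535/96)
obs 4: x=-4 → posterior Inverse-Gamma(21/5, 3263/96)
obs 5: x=2 → posterior Inverse-Gamma(47/10, 3263/96)
obs 6: x=4 → posterior Inverse-Gamma(26/5, 3455/96)
obs 7: x=-3 → posterior Inverse-Gamma(57/10, 4655/96)
obs 8: x=-1 → posterior Inverse-Gamma(31/5, 5087/96)
obs 9: x=2 → posterior Inverse-Gamma(67/10, 5087/96)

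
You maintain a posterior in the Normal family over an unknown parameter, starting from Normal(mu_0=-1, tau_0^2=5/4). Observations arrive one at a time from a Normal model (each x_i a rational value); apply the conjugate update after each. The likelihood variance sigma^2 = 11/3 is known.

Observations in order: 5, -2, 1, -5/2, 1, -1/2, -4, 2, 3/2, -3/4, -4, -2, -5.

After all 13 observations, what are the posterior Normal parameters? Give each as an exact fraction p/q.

obs 1: x=5 → posterior Normal(31/59, 55/59)
obs 2: x=-2 → posterior Normal(1/74, 55/74)
obs 3: x=1 → posterior Normal(16/89, 55/89)
obs 4: x=-5/2 → posterior Normal(-43/208, 55/104)
obs 5: x=1 → posterior Normal(-13/238, 55/119)
obs 6: x=-1/2 → posterior Normal(-7/67, 55/134)
obs 7: x=-4 → posterior Normal(-74/149, 55/149)
obs 8: x=2 → posterior Normal(-11/41, 55/164)
obs 9: x=3/2 → posterior Normal(-43/358, 55/179)
obs 10: x=-3/4 → posterior Normal(-131/776, 55/194)
obs 11: x=-4 → posterior Normal(-371/836, 5/19)
obs 12: x=-2 → posterior Normal(-491/896, 55/224)
obs 13: x=-5 → posterior Normal(-791/956, 55/239)

mu_0=-791/956, tau_0^2=55/239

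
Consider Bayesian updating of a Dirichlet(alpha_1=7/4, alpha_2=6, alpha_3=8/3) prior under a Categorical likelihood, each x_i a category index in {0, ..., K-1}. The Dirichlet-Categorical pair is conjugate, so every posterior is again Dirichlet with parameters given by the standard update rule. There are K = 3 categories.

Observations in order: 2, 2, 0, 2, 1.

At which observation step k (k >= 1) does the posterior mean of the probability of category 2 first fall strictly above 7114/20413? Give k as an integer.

k = 2

obs 1: x=2 → posterior Dirichlet(7/4, 6, 11/3)
obs 2: x=2 → posterior Dirichlet(7/4, 6, 14/3)
obs 3: x=0 → posterior Dirichlet(11/4, 6, 14/3)
obs 4: x=2 → posterior Dirichlet(11/4, 6, 17/3)
obs 5: x=1 → posterior Dirichlet(11/4, 7, 17/3)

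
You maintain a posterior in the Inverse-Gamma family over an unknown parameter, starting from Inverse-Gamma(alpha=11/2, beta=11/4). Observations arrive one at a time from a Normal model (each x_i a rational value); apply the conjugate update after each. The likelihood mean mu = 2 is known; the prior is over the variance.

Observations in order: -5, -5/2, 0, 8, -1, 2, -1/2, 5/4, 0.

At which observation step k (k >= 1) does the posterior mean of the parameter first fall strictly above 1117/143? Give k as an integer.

obs 1: x=-5 → posterior Inverse-Gamma(6, 109/4)
obs 2: x=-5/2 → posterior Inverse-Gamma(13/2, 299/8)
obs 3: x=0 → posterior Inverse-Gamma(7, 315/8)
obs 4: x=8 → posterior Inverse-Gamma(15/2, 459/8)
obs 5: x=-1 → posterior Inverse-Gamma(8, 495/8)
obs 6: x=2 → posterior Inverse-Gamma(17/2, 495/8)
obs 7: x=-1/2 → posterior Inverse-Gamma(9, 65)
obs 8: x=5/4 → posterior Inverse-Gamma(19/2, 2089/32)
obs 9: x=0 → posterior Inverse-Gamma(10, 2153/32)

k = 4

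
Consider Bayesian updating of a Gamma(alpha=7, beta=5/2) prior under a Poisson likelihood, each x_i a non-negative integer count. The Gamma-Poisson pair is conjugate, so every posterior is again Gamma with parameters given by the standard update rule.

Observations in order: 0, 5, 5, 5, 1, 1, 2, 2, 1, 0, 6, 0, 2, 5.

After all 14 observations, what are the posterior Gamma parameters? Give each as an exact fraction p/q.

alpha=42, beta=33/2

obs 1: x=0 → posterior Gamma(7, 7/2)
obs 2: x=5 → posterior Gamma(12, 9/2)
obs 3: x=5 → posterior Gamma(17, 11/2)
obs 4: x=5 → posterior Gamma(22, 13/2)
obs 5: x=1 → posterior Gamma(23, 15/2)
obs 6: x=1 → posterior Gamma(24, 17/2)
obs 7: x=2 → posterior Gamma(26, 19/2)
obs 8: x=2 → posterior Gamma(28, 21/2)
obs 9: x=1 → posterior Gamma(29, 23/2)
obs 10: x=0 → posterior Gamma(29, 25/2)
obs 11: x=6 → posterior Gamma(35, 27/2)
obs 12: x=0 → posterior Gamma(35, 29/2)
obs 13: x=2 → posterior Gamma(37, 31/2)
obs 14: x=5 → posterior Gamma(42, 33/2)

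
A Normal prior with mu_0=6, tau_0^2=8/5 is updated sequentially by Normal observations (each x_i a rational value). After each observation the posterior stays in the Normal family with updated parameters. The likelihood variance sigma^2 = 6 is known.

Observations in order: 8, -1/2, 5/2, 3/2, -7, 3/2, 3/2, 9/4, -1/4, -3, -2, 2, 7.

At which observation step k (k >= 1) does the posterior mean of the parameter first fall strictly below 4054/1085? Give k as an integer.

k = 5

obs 1: x=8 → posterior Normal(122/19, 24/19)
obs 2: x=-1/2 → posterior Normal(120/23, 24/23)
obs 3: x=5/2 → posterior Normal(130/27, 8/9)
obs 4: x=3/2 → posterior Normal(136/31, 24/31)
obs 5: x=-7 → posterior Normal(108/35, 24/35)
obs 6: x=3/2 → posterior Normal(38/13, 8/13)
obs 7: x=3/2 → posterior Normal(120/43, 24/43)
obs 8: x=9/4 → posterior Normal(129/47, 24/47)
obs 9: x=-1/4 → posterior Normal(128/51, 8/17)
obs 10: x=-3 → posterior Normal(116/55, 24/55)
obs 11: x=-2 → posterior Normal(108/59, 24/59)
obs 12: x=2 → posterior Normal(116/63, 8/21)
obs 13: x=7 → posterior Normal(144/67, 24/67)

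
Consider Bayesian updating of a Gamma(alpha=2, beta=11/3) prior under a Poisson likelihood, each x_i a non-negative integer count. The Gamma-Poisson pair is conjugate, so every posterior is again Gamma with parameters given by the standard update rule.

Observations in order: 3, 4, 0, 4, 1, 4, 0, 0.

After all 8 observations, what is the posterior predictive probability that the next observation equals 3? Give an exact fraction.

2515821484198500995635986328125/19707972004109855329278021337088

obs 1: x=3 → posterior Gamma(5, 14/3)
obs 2: x=4 → posterior Gamma(9, 17/3)
obs 3: x=0 → posterior Gamma(9, 20/3)
obs 4: x=4 → posterior Gamma(13, 23/3)
obs 5: x=1 → posterior Gamma(14, 26/3)
obs 6: x=4 → posterior Gamma(18, 29/3)
obs 7: x=0 → posterior Gamma(18, 32/3)
obs 8: x=0 → posterior Gamma(18, 35/3)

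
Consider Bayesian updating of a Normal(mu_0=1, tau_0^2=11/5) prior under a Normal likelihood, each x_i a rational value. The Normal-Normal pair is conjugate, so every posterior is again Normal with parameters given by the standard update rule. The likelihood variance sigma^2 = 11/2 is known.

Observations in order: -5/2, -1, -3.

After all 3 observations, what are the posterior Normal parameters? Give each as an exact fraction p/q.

mu_0=-8/11, tau_0^2=1

obs 1: x=-5/2 → posterior Normal(0, 11/7)
obs 2: x=-1 → posterior Normal(-2/9, 11/9)
obs 3: x=-3 → posterior Normal(-8/11, 1)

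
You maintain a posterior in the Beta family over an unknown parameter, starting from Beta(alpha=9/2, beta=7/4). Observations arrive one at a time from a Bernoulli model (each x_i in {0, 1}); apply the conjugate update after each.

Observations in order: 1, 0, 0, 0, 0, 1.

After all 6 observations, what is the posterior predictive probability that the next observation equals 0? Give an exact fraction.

23/49

obs 1: x=1 → posterior Beta(11/2, 7/4)
obs 2: x=0 → posterior Beta(11/2, 11/4)
obs 3: x=0 → posterior Beta(11/2, 15/4)
obs 4: x=0 → posterior Beta(11/2, 19/4)
obs 5: x=0 → posterior Beta(11/2, 23/4)
obs 6: x=1 → posterior Beta(13/2, 23/4)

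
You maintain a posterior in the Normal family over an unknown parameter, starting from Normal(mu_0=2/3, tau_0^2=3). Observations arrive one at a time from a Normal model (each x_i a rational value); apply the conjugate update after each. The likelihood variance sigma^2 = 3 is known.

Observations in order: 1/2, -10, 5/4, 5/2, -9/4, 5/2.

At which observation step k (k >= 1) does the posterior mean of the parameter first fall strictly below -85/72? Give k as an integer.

k = 2

obs 1: x=1/2 → posterior Normal(7/12, 3/2)
obs 2: x=-10 → posterior Normal(-53/18, 1)
obs 3: x=5/4 → posterior Normal(-91/48, 3/4)
obs 4: x=5/2 → posterior Normal(-61/60, 3/5)
obs 5: x=-9/4 → posterior Normal(-11/9, 1/2)
obs 6: x=5/2 → posterior Normal(-29/42, 3/7)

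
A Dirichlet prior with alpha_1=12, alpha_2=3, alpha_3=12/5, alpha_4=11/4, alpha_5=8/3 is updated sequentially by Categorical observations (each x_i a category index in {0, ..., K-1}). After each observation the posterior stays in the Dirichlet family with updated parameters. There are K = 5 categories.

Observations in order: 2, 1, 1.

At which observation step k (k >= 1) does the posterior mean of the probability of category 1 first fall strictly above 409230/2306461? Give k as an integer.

obs 1: x=2 → posterior Dirichlet(12, 3, 17/5, 11/4, 8/3)
obs 2: x=1 → posterior Dirichlet(12, 4, 17/5, 11/4, 8/3)
obs 3: x=1 → posterior Dirichlet(12, 5, 17/5, 11/4, 8/3)

k = 3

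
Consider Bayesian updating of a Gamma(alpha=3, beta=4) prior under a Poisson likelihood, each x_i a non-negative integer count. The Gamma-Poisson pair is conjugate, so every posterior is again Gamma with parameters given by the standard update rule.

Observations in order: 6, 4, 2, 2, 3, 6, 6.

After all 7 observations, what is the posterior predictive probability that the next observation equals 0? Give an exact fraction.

obs 1: x=6 → posterior Gamma(9, 5)
obs 2: x=4 → posterior Gamma(13, 6)
obs 3: x=2 → posterior Gamma(15, 7)
obs 4: x=2 → posterior Gamma(17, 8)
obs 5: x=3 → posterior Gamma(20, 9)
obs 6: x=6 → posterior Gamma(26, 10)
obs 7: x=6 → posterior Gamma(32, 11)

2111377674535255285545615254209921/34182189187166852111368841966125056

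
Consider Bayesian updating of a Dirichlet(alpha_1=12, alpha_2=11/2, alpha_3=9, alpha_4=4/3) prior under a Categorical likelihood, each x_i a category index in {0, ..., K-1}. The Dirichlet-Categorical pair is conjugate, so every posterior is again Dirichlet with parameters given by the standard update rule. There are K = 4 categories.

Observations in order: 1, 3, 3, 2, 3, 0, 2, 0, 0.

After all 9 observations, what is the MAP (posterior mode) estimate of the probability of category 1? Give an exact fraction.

33/197

obs 1: x=1 → posterior Dirichlet(12, 13/2, 9, 4/3)
obs 2: x=3 → posterior Dirichlet(12, 13/2, 9, 7/3)
obs 3: x=3 → posterior Dirichlet(12, 13/2, 9, 10/3)
obs 4: x=2 → posterior Dirichlet(12, 13/2, 10, 10/3)
obs 5: x=3 → posterior Dirichlet(12, 13/2, 10, 13/3)
obs 6: x=0 → posterior Dirichlet(13, 13/2, 10, 13/3)
obs 7: x=2 → posterior Dirichlet(13, 13/2, 11, 13/3)
obs 8: x=0 → posterior Dirichlet(14, 13/2, 11, 13/3)
obs 9: x=0 → posterior Dirichlet(15, 13/2, 11, 13/3)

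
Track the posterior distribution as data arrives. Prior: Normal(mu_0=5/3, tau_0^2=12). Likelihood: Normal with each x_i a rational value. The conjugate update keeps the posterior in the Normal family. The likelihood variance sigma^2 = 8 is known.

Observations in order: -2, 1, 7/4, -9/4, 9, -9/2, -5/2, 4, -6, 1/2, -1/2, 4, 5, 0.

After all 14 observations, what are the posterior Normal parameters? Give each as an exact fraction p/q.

obs 1: x=-2 → posterior Normal(-8/15, 24/5)
obs 2: x=1 → posterior Normal(1/24, 3)
obs 3: x=7/4 → posterior Normal(67/132, 24/11)
obs 4: x=-9/4 → posterior Normal(-1/12, 12/7)
obs 5: x=9 → posterior Normal(155/102, 24/17)
obs 6: x=-9/2 → posterior Normal(37/60, 6/5)
obs 7: x=-5/2 → posterior Normal(29/138, 24/23)
obs 8: x=4 → posterior Normal(101/156, 12/13)
obs 9: x=-6 → posterior Normal(-7/174, 24/29)
obs 10: x=1/2 → posterior Normal(1/96, 3/4)
obs 11: x=-1/2 → posterior Normal(-1/30, 24/35)
obs 12: x=4 → posterior Normal(65/228, 12/19)
obs 13: x=5 → posterior Normal(155/246, 24/41)
obs 14: x=0 → posterior Normal(155/264, 6/11)

mu_0=155/264, tau_0^2=6/11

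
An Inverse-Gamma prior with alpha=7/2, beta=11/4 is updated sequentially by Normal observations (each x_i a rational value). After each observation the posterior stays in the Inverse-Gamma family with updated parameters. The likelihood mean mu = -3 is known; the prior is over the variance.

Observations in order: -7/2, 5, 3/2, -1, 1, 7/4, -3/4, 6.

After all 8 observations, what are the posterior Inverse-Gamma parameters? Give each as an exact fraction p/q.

alpha=15/2, beta=1749/16

obs 1: x=-7/2 → posterior Inverse-Gamma(4, 23/8)
obs 2: x=5 → posterior Inverse-Gamma(9/2, 279/8)
obs 3: x=3/2 → posterior Inverse-Gamma(5, 45)
obs 4: x=-1 → posterior Inverse-Gamma(11/2, 47)
obs 5: x=1 → posterior Inverse-Gamma(6, 55)
obs 6: x=7/4 → posterior Inverse-Gamma(13/2, 2121/32)
obs 7: x=-3/4 → posterior Inverse-Gamma(7, 1101/16)
obs 8: x=6 → posterior Inverse-Gamma(15/2, 1749/16)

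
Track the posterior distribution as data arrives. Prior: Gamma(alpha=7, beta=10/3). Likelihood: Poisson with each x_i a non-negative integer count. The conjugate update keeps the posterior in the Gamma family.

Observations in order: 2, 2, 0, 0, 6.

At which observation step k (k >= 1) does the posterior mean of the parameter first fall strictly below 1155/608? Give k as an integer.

obs 1: x=2 → posterior Gamma(9, 13/3)
obs 2: x=2 → posterior Gamma(11, 16/3)
obs 3: x=0 → posterior Gamma(11, 19/3)
obs 4: x=0 → posterior Gamma(11, 22/3)
obs 5: x=6 → posterior Gamma(17, 25/3)

k = 3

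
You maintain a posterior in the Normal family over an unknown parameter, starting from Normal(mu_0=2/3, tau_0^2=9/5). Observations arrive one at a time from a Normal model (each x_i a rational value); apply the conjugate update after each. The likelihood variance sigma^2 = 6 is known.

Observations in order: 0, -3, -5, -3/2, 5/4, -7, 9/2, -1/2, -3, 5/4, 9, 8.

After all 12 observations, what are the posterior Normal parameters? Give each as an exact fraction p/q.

obs 1: x=0 → posterior Normal(20/39, 18/13)
obs 2: x=-3 → posterior Normal(-7/48, 9/8)
obs 3: x=-5 → posterior Normal(-52/57, 18/19)
obs 4: x=-3/2 → posterior Normal(-131/132, 9/11)
obs 5: x=5/4 → posterior Normal(-217/300, 18/25)
obs 6: x=-7 → posterior Normal(-67/48, 9/14)
obs 7: x=9/2 → posterior Normal(-307/372, 18/31)
obs 8: x=-1/2 → posterior Normal(-325/408, 9/17)
obs 9: x=-3 → posterior Normal(-433/444, 18/37)
obs 10: x=5/4 → posterior Normal(-97/120, 9/20)
obs 11: x=9 → posterior Normal(-16/129, 18/43)
obs 12: x=8 → posterior Normal(28/69, 9/23)

mu_0=28/69, tau_0^2=9/23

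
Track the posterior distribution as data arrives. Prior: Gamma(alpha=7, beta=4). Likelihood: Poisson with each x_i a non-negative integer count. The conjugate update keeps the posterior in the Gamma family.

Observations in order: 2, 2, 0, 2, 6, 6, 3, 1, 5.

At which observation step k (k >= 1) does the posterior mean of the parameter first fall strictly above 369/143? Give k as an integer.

obs 1: x=2 → posterior Gamma(9, 5)
obs 2: x=2 → posterior Gamma(11, 6)
obs 3: x=0 → posterior Gamma(11, 7)
obs 4: x=2 → posterior Gamma(13, 8)
obs 5: x=6 → posterior Gamma(19, 9)
obs 6: x=6 → posterior Gamma(25, 10)
obs 7: x=3 → posterior Gamma(28, 11)
obs 8: x=1 → posterior Gamma(29, 12)
obs 9: x=5 → posterior Gamma(34, 13)

k = 9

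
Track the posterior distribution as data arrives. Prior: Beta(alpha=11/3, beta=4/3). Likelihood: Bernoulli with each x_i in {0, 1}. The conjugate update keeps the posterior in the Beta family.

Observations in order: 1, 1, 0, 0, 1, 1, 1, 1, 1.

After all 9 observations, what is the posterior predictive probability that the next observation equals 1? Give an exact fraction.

obs 1: x=1 → posterior Beta(14/3, 4/3)
obs 2: x=1 → posterior Beta(17/3, 4/3)
obs 3: x=0 → posterior Beta(17/3, 7/3)
obs 4: x=0 → posterior Beta(17/3, 10/3)
obs 5: x=1 → posterior Beta(20/3, 10/3)
obs 6: x=1 → posterior Beta(23/3, 10/3)
obs 7: x=1 → posterior Beta(26/3, 10/3)
obs 8: x=1 → posterior Beta(29/3, 10/3)
obs 9: x=1 → posterior Beta(32/3, 10/3)

16/21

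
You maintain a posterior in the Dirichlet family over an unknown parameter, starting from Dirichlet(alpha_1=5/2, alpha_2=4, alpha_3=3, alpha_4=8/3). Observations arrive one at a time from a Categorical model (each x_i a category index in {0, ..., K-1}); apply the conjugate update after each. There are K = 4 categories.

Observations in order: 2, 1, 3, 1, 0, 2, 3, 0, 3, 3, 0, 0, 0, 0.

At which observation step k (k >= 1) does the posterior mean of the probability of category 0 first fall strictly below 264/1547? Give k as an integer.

k = 3

obs 1: x=2 → posterior Dirichlet(5/2, 4, 4, 8/3)
obs 2: x=1 → posterior Dirichlet(5/2, 5, 4, 8/3)
obs 3: x=3 → posterior Dirichlet(5/2, 5, 4, 11/3)
obs 4: x=1 → posterior Dirichlet(5/2, 6, 4, 11/3)
obs 5: x=0 → posterior Dirichlet(7/2, 6, 4, 11/3)
obs 6: x=2 → posterior Dirichlet(7/2, 6, 5, 11/3)
obs 7: x=3 → posterior Dirichlet(7/2, 6, 5, 14/3)
obs 8: x=0 → posterior Dirichlet(9/2, 6, 5, 14/3)
obs 9: x=3 → posterior Dirichlet(9/2, 6, 5, 17/3)
obs 10: x=3 → posterior Dirichlet(9/2, 6, 5, 20/3)
obs 11: x=0 → posterior Dirichlet(11/2, 6, 5, 20/3)
obs 12: x=0 → posterior Dirichlet(13/2, 6, 5, 20/3)
obs 13: x=0 → posterior Dirichlet(15/2, 6, 5, 20/3)
obs 14: x=0 → posterior Dirichlet(17/2, 6, 5, 20/3)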